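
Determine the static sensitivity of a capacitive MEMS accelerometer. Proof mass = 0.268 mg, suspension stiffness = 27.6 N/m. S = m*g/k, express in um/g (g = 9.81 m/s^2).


Step 1: Convert mass: m = 0.268 mg = 2.68e-07 kg
Step 2: S = m * g / k = 2.68e-07 * 9.81 / 27.6
Step 3: S = 9.53e-08 m/g
Step 4: Convert to um/g: S = 0.095 um/g


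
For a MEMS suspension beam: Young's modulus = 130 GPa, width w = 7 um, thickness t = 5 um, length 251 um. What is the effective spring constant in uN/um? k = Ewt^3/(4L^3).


Step 1: Convert E to consistent units (1 GPa = 1000 uN/um^2).
E = 130 GPa = 130000 uN/um^2
Step 2: Compute t^3 = 5^3 = 125
Step 3: Compute L^3 = 251^3 = 15813251
Step 4: k = 130000 * 7 * 125 / (4 * 15813251)
k = 1.7983 uN/um


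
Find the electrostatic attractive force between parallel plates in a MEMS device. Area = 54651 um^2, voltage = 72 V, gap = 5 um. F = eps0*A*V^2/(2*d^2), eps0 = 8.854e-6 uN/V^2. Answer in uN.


Step 1: Identify parameters.
eps0 = 8.854e-6 uN/V^2, A = 54651 um^2, V = 72 V, d = 5 um
Step 2: Compute V^2 = 72^2 = 5184
Step 3: Compute d^2 = 5^2 = 25
Step 4: F = 0.5 * 8.854e-6 * 54651 * 5184 / 25
F = 50.169 uN


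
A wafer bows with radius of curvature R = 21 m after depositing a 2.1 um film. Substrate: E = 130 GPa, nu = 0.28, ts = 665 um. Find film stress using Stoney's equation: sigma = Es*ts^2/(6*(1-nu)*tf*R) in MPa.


Step 1: Compute numerator: Es * ts^2 = 130 * 665^2 = 57489250 (GPa*um^2)
Step 2: Compute denominator (R in um): 6*(1-nu)*tf*R = 6*0.72*2.1*21e6 = 190512000.0 (um^2)
Step 3: sigma (GPa) = 57489250 / 190512000.0 = 3.01762e-01 GPa
Step 4: Convert to MPa (x1000): sigma = 301.8 MPa


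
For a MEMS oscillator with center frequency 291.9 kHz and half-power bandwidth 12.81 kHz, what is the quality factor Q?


Step 1: Q = f0 / bandwidth
Step 2: Q = 291.9 / 12.81
Q = 22.8


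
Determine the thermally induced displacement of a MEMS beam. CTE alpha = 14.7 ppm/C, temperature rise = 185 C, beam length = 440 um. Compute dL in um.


Step 1: Convert CTE: alpha = 14.7 ppm/C = 14.7e-6 /C
Step 2: dL = 14.7e-6 * 185 * 440
dL = 1.1966 um


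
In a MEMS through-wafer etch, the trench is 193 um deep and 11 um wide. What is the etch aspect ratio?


Step 1: AR = depth / width
Step 2: AR = 193 / 11
AR = 17.5


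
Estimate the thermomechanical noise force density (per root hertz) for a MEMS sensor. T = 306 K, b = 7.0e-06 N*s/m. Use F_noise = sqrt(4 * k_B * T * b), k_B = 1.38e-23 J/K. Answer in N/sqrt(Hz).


Step 1: Compute 4 * k_B * T * b
= 4 * 1.38e-23 * 306 * 7.0e-06
= 1.1824e-25 N^2/Hz
Step 2: F_noise = sqrt(1.1824e-25)
F_noise = 3.44e-13 N/sqrt(Hz)


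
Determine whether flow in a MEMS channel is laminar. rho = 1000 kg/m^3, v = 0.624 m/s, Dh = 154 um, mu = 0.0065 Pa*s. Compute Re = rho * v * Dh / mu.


Step 1: Convert Dh to meters: Dh = 154e-6 m
Step 2: Re = rho * v * Dh / mu
Re = 1000 * 0.624 * 154e-6 / 0.0065
Re = 14.784
Since Re = 14.784 is below ~2300, the flow is laminar.


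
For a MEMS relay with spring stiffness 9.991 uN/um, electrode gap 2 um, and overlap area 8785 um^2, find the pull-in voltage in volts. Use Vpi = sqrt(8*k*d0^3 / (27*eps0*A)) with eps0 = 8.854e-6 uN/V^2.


Step 1: Compute numerator: 8 * k * d0^3 = 8 * 9.991 * 2^3 = 639.424
Step 2: Compute denominator: 27 * eps0 * A = 27 * 8.854e-6 * 8785 = 2.100125
Step 3: Vpi = sqrt(639.424 / 2.100125)
Vpi = 17.45 V


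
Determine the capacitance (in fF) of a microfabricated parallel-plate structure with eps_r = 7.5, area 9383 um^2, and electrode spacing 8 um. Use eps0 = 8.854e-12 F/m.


Step 1: Convert area to m^2: A = 9383e-12 m^2
Step 2: Convert gap to m: d = 8e-6 m
Step 3: C = eps0 * eps_r * A / d
C = 8.854e-12 * 7.5 * 9383e-12 / 8e-6
Step 4: Convert to fF (multiply by 1e15).
C = 77.88 fF


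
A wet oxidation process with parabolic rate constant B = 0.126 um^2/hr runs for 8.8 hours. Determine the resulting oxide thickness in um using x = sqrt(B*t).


Step 1: Compute B*t = 0.126 * 8.8 = 1.1088
Step 2: x = sqrt(1.1088)
x = 1.053 um


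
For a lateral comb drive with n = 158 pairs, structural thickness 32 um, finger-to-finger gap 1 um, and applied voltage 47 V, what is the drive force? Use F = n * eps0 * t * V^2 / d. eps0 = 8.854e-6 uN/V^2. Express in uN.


Step 1: Parameters: n=158, eps0=8.854e-6 uN/V^2, t=32 um, V=47 V, d=1 um
Step 2: V^2 = 2209
Step 3: F = 158 * 8.854e-6 * 32 * 2209 / 1
F = 98.888 uN


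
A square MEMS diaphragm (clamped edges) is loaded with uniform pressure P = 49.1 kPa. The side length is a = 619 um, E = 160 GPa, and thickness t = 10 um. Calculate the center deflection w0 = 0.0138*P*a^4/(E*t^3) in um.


Step 1: Convert pressure to compatible units (E is in GPa, so P in GPa).
P = 49.1 kPa = 49.1e-6 GPa
Step 2: Compute numerator: 0.0138 * P * a^4.
a^4 = 619^4 = 146812351921
numerator = 0.0138 * 49.1e-6 * 146812351921 = 9.94771e+04
Step 3: Compute denominator: E * t^3 = 160 * 10^3 = 160000
Step 4: w0 = numerator / denominator = 9.94771e+04 / 160000 = 0.6217 um


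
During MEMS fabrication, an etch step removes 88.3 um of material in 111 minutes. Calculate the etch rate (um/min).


Step 1: Etch rate = depth / time
Step 2: rate = 88.3 / 111
rate = 0.795 um/min


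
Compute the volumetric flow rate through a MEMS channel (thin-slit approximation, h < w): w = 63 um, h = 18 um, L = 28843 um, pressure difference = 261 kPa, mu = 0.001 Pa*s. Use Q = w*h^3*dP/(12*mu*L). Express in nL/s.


Step 1: Convert all dimensions to SI (meters).
w = 63e-6 m, h = 18e-6 m, L = 28843e-6 m, dP = 261e3 Pa
Step 2: Q = w * h^3 * dP / (12 * mu * L)
Q = 63e-6 * (18e-6)^3 * 261e3 / (12 * 0.001 * 28843e-6) = 2.7706196e-10 m^3/s
Step 3: Convert Q from m^3/s to nL/s (1 m^3 = 1e12 nL, so multiply by 1e12).
Q = 277.062 nL/s


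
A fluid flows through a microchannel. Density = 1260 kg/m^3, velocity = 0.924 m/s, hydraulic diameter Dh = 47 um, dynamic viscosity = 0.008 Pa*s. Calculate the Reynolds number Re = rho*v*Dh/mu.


Step 1: Convert Dh to meters: Dh = 47e-6 m
Step 2: Re = rho * v * Dh / mu
Re = 1260 * 0.924 * 47e-6 / 0.008
Re = 6.84


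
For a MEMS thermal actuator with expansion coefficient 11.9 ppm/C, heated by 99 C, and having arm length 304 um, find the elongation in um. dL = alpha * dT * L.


Step 1: Convert CTE: alpha = 11.9 ppm/C = 11.9e-6 /C
Step 2: dL = 11.9e-6 * 99 * 304
dL = 0.3581 um


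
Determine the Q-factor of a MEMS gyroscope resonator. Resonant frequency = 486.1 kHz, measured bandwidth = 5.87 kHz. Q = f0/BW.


Step 1: Q = f0 / bandwidth
Step 2: Q = 486.1 / 5.87
Q = 82.8


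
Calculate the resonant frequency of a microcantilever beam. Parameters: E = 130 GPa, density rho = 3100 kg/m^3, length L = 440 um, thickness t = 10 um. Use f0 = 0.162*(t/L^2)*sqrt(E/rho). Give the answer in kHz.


Step 1: Convert units to SI.
t_SI = 10e-6 m, L_SI = 440e-6 m
Step 2: Calculate sqrt(E/rho).
sqrt(130e9 / 3100) = 6475.76 m/s
Step 3: Compute f0.
f0 = 0.162 * 10e-6 / (440e-6)^2 * 6475.76 = 54187.7 Hz = 54.19 kHz


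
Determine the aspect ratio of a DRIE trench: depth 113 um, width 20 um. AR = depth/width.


Step 1: AR = depth / width
Step 2: AR = 113 / 20
AR = 5.7


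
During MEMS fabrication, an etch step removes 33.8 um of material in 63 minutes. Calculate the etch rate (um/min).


Step 1: Etch rate = depth / time
Step 2: rate = 33.8 / 63
rate = 0.537 um/min


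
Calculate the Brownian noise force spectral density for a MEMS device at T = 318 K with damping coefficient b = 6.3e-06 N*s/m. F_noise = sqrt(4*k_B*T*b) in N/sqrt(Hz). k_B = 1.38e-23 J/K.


Step 1: Compute 4 * k_B * T * b
= 4 * 1.38e-23 * 318 * 6.3e-06
= 1.1059e-25 N^2/Hz
Step 2: F_noise = sqrt(1.1059e-25)
F_noise = 3.33e-13 N/sqrt(Hz)


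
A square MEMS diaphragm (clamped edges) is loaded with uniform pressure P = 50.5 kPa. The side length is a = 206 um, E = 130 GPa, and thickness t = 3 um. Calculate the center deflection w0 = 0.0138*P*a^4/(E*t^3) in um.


Step 1: Convert pressure to compatible units (E is in GPa, so P in GPa).
P = 50.5 kPa = 50.5e-6 GPa
Step 2: Compute numerator: 0.0138 * P * a^4.
a^4 = 206^4 = 1800814096
numerator = 0.0138 * 50.5e-6 * 1800814096 = 1.25499e+03
Step 3: Compute denominator: E * t^3 = 130 * 3^3 = 3510
Step 4: w0 = numerator / denominator = 1.25499e+03 / 3510 = 0.3575 um


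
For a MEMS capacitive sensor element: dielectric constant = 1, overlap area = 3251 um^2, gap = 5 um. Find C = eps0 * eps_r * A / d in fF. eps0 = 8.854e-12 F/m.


Step 1: Convert area to m^2: A = 3251e-12 m^2
Step 2: Convert gap to m: d = 5e-6 m
Step 3: C = eps0 * eps_r * A / d
C = 8.854e-12 * 1 * 3251e-12 / 5e-6
Step 4: Convert to fF (multiply by 1e15).
C = 5.76 fF


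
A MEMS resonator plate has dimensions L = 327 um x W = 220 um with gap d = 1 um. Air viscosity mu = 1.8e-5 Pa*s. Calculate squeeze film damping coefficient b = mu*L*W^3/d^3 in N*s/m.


Step 1: Convert to SI.
L = 327e-6 m, W = 220e-6 m, d = 1e-6 m
Step 2: W^3 = (220e-6)^3 = 1.06e-11 m^3
Step 3: d^3 = (1e-6)^3 = 1.00e-18 m^3
Step 4: b = 1.8e-5 * 327e-6 * 1.06e-11 / 1.00e-18
b = 6.27e-02 N*s/m


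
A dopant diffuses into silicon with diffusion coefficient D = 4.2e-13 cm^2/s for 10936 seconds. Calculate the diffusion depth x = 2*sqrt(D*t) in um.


Step 1: Compute D*t = 4.2e-13 * 10936 = 4.59312e-09 cm^2
Step 2: sqrt(D*t) = 6.77726e-05 cm
Step 3: x = 2 * 6.77726e-05 cm = 1.355452e-04 cm
Step 4: Convert to um (1 cm = 1e4 um): x = 1.355 um


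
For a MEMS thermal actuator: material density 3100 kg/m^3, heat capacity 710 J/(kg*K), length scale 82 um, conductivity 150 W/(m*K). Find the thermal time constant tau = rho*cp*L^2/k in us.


Step 1: Convert L to m: L = 82e-6 m
Step 2: L^2 = (82e-6)^2 = 6.724e-09 m^2
Step 3: tau = 3100 * 710 * 6.724e-09 / 150 = 9.866349e-05 s
Step 4: Convert to microseconds (multiply by 1e6).
tau = 98.663 us


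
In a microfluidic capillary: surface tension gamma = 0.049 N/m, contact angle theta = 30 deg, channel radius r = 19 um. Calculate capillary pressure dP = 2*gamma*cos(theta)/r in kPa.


Step 1: cos(30 deg) = 0.866
Step 2: Convert r to m: r = 19e-6 m
Step 3: dP = 2 * 0.049 * 0.866 / 19e-6 = 4466.7 Pa
Step 4: Convert Pa to kPa (divide by 1000).
dP = 4.47 kPa


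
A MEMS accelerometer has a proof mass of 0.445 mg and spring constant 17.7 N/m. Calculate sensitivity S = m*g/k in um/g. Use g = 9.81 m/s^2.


Step 1: Convert mass: m = 0.445 mg = 4.45e-07 kg
Step 2: S = m * g / k = 4.45e-07 * 9.81 / 17.7
Step 3: S = 2.47e-07 m/g
Step 4: Convert to um/g: S = 0.247 um/g


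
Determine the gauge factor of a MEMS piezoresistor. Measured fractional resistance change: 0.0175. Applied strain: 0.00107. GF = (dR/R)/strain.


Step 1: Identify values.
dR/R = 0.0175, strain = 0.00107
Step 2: GF = (dR/R) / strain = 0.0175 / 0.00107
GF = 16.4


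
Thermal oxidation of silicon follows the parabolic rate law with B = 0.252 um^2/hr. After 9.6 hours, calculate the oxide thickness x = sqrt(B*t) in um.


Step 1: Compute B*t = 0.252 * 9.6 = 2.4192
Step 2: x = sqrt(2.4192)
x = 1.555 um


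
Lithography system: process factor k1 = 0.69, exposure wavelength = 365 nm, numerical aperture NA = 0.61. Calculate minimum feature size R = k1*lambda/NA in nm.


Step 1: Identify values: k1 = 0.69, lambda = 365 nm, NA = 0.61
Step 2: R = k1 * lambda / NA
R = 0.69 * 365 / 0.61
R = 412.9 nm


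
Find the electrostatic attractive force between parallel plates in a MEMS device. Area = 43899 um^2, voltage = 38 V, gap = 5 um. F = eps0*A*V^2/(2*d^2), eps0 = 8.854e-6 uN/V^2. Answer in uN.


Step 1: Identify parameters.
eps0 = 8.854e-6 uN/V^2, A = 43899 um^2, V = 38 V, d = 5 um
Step 2: Compute V^2 = 38^2 = 1444
Step 3: Compute d^2 = 5^2 = 25
Step 4: F = 0.5 * 8.854e-6 * 43899 * 1444 / 25
F = 11.225 uN


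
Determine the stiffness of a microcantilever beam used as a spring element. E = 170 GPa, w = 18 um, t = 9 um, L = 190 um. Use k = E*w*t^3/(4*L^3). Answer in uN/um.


Step 1: Convert E to consistent units (1 GPa = 1000 uN/um^2).
E = 170 GPa = 170000 uN/um^2
Step 2: Compute t^3 = 9^3 = 729
Step 3: Compute L^3 = 190^3 = 6859000
Step 4: k = 170000 * 18 * 729 / (4 * 6859000)
k = 81.307 uN/um


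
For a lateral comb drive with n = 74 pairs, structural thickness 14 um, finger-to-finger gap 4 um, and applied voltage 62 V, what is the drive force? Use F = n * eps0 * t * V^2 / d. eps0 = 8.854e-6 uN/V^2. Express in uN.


Step 1: Parameters: n=74, eps0=8.854e-6 uN/V^2, t=14 um, V=62 V, d=4 um
Step 2: V^2 = 3844
Step 3: F = 74 * 8.854e-6 * 14 * 3844 / 4
F = 8.815 uN


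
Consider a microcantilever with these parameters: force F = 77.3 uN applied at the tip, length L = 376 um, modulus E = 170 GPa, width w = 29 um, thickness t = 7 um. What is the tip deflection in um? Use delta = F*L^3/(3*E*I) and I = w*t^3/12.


Step 1: Calculate the second moment of area.
I = w * t^3 / 12 = 29 * 7^3 / 12 = 828.9167 um^4
Step 2: Convert E to consistent units (1 GPa = 1000 uN/um^2).
E = 170 GPa = 170000 uN/um^2
Step 3: Calculate tip deflection.
delta = F * L^3 / (3 * E * I)
delta = 77.3 * 376^3 / (3 * 170000 * 828.9167)
delta = 9.7199 um


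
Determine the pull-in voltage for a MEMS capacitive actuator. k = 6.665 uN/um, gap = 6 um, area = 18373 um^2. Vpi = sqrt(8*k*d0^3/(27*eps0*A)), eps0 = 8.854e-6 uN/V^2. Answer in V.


Step 1: Compute numerator: 8 * k * d0^3 = 8 * 6.665 * 6^3 = 11517.12
Step 2: Compute denominator: 27 * eps0 * A = 27 * 8.854e-6 * 18373 = 4.392213
Step 3: Vpi = sqrt(11517.12 / 4.392213)
Vpi = 51.21 V


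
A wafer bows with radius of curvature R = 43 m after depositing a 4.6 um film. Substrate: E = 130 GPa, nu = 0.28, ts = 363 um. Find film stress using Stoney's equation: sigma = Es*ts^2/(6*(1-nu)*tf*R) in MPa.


Step 1: Compute numerator: Es * ts^2 = 130 * 363^2 = 17129970 (GPa*um^2)
Step 2: Compute denominator (R in um): 6*(1-nu)*tf*R = 6*0.72*4.6*43e6 = 854496000.0 (um^2)
Step 3: sigma (GPa) = 17129970 / 854496000.0 = 2.0047e-02 GPa
Step 4: Convert to MPa (x1000): sigma = 20.0 MPa


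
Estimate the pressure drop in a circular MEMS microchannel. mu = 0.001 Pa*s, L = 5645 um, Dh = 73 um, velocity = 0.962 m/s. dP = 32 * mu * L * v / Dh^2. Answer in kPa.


Step 1: Convert to SI: L = 5645e-6 m, Dh = 73e-6 m
Step 2: dP = 32 * 0.001 * 5645e-6 * 0.962 / (73e-6)^2
Step 3: dP = 32609.44 Pa
Step 4: Convert to kPa: dP = 32.61 kPa


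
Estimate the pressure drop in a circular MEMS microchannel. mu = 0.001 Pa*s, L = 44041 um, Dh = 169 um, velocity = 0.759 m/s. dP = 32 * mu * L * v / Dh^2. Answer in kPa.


Step 1: Convert to SI: L = 44041e-6 m, Dh = 169e-6 m
Step 2: dP = 32 * 0.001 * 44041e-6 * 0.759 / (169e-6)^2
Step 3: dP = 37452.04 Pa
Step 4: Convert to kPa: dP = 37.45 kPa


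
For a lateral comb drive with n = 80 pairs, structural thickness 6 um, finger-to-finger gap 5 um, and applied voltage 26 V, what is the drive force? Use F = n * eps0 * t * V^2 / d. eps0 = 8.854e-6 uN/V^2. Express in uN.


Step 1: Parameters: n=80, eps0=8.854e-6 uN/V^2, t=6 um, V=26 V, d=5 um
Step 2: V^2 = 676
Step 3: F = 80 * 8.854e-6 * 6 * 676 / 5
F = 0.575 uN


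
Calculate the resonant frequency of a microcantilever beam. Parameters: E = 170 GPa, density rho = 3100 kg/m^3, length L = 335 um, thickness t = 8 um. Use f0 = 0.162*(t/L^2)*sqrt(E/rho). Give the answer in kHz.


Step 1: Convert units to SI.
t_SI = 8e-6 m, L_SI = 335e-6 m
Step 2: Calculate sqrt(E/rho).
sqrt(170e9 / 3100) = 7405.32 m/s
Step 3: Compute f0.
f0 = 0.162 * 8e-6 / (335e-6)^2 * 7405.32 = 85518.3 Hz = 85.52 kHz


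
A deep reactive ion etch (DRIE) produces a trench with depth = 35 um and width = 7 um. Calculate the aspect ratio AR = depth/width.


Step 1: AR = depth / width
Step 2: AR = 35 / 7
AR = 5.0


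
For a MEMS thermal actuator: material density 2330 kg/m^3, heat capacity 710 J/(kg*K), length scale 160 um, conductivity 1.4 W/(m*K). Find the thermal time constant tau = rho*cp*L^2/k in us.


Step 1: Convert L to m: L = 160e-6 m
Step 2: L^2 = (160e-6)^2 = 2.56e-08 m^2
Step 3: tau = 2330 * 710 * 2.56e-08 / 1.4 = 3.025005714e-02 s
Step 4: Convert to microseconds (multiply by 1e6).
tau = 30250.057 us


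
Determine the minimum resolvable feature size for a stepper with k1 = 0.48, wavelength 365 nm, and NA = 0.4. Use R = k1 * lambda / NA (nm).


Step 1: Identify values: k1 = 0.48, lambda = 365 nm, NA = 0.4
Step 2: R = k1 * lambda / NA
R = 0.48 * 365 / 0.4
R = 438.0 nm


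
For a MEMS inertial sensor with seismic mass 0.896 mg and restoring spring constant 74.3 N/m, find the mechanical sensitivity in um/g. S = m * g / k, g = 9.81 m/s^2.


Step 1: Convert mass: m = 0.896 mg = 8.96e-07 kg
Step 2: S = m * g / k = 8.96e-07 * 9.81 / 74.3
Step 3: S = 1.18e-07 m/g
Step 4: Convert to um/g: S = 0.118 um/g


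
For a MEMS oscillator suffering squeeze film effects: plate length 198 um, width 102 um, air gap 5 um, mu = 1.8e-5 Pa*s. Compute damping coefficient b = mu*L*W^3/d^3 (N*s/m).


Step 1: Convert to SI.
L = 198e-6 m, W = 102e-6 m, d = 5e-6 m
Step 2: W^3 = (102e-6)^3 = 1.06e-12 m^3
Step 3: d^3 = (5e-6)^3 = 1.25e-16 m^3
Step 4: b = 1.8e-5 * 198e-6 * 1.06e-12 / 1.25e-16
b = 3.03e-05 N*s/m


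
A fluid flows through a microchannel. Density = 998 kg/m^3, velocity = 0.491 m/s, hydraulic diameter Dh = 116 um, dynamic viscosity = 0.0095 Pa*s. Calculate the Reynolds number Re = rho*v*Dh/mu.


Step 1: Convert Dh to meters: Dh = 116e-6 m
Step 2: Re = rho * v * Dh / mu
Re = 998 * 0.491 * 116e-6 / 0.0095
Re = 5.983


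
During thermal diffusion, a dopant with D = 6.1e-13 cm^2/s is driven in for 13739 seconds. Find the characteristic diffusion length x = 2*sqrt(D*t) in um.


Step 1: Compute D*t = 6.1e-13 * 13739 = 8.38079e-09 cm^2
Step 2: sqrt(D*t) = 9.15467e-05 cm
Step 3: x = 2 * 9.15467e-05 cm = 1.830934e-04 cm
Step 4: Convert to um (1 cm = 1e4 um): x = 1.831 um


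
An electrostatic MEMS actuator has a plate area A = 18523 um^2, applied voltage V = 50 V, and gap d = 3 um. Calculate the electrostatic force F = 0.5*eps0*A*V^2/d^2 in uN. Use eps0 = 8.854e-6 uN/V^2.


Step 1: Identify parameters.
eps0 = 8.854e-6 uN/V^2, A = 18523 um^2, V = 50 V, d = 3 um
Step 2: Compute V^2 = 50^2 = 2500
Step 3: Compute d^2 = 3^2 = 9
Step 4: F = 0.5 * 8.854e-6 * 18523 * 2500 / 9
F = 22.778 uN


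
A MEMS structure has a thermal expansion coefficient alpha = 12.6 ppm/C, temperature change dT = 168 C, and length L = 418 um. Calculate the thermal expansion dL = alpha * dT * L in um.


Step 1: Convert CTE: alpha = 12.6 ppm/C = 12.6e-6 /C
Step 2: dL = 12.6e-6 * 168 * 418
dL = 0.8848 um


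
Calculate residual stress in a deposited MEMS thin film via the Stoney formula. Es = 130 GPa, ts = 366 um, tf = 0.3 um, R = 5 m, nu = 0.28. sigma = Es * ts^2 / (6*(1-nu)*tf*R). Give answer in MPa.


Step 1: Compute numerator: Es * ts^2 = 130 * 366^2 = 17414280 (GPa*um^2)
Step 2: Compute denominator (R in um): 6*(1-nu)*tf*R = 6*0.72*0.3*5e6 = 6480000.0 (um^2)
Step 3: sigma (GPa) = 17414280 / 6480000.0 = 2.687389e+00 GPa
Step 4: Convert to MPa (x1000): sigma = 2687.4 MPa


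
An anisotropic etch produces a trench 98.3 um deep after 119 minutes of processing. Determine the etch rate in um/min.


Step 1: Etch rate = depth / time
Step 2: rate = 98.3 / 119
rate = 0.826 um/min


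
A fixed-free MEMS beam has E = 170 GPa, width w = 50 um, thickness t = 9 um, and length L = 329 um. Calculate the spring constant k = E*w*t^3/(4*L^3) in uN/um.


Step 1: Convert E to consistent units (1 GPa = 1000 uN/um^2).
E = 170 GPa = 170000 uN/um^2
Step 2: Compute t^3 = 9^3 = 729
Step 3: Compute L^3 = 329^3 = 35611289
Step 4: k = 170000 * 50 * 729 / (4 * 35611289)
k = 43.501 uN/um


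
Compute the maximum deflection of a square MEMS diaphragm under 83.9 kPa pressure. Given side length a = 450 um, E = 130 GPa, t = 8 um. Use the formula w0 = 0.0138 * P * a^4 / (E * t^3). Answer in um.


Step 1: Convert pressure to compatible units (E is in GPa, so P in GPa).
P = 83.9 kPa = 83.9e-6 GPa
Step 2: Compute numerator: 0.0138 * P * a^4.
a^4 = 450^4 = 41006250000
numerator = 0.0138 * 83.9e-6 * 41006250000 = 4.74779e+04
Step 3: Compute denominator: E * t^3 = 130 * 8^3 = 66560
Step 4: w0 = numerator / denominator = 4.74779e+04 / 66560 = 0.7133 um


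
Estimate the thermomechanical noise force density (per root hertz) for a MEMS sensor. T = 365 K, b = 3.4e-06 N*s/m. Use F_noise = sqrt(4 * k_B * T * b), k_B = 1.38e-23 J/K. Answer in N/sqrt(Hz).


Step 1: Compute 4 * k_B * T * b
= 4 * 1.38e-23 * 365 * 3.4e-06
= 6.8503e-26 N^2/Hz
Step 2: F_noise = sqrt(6.8503e-26)
F_noise = 2.62e-13 N/sqrt(Hz)


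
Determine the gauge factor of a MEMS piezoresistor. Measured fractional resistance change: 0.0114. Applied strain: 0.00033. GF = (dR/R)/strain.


Step 1: Identify values.
dR/R = 0.0114, strain = 0.00033
Step 2: GF = (dR/R) / strain = 0.0114 / 0.00033
GF = 34.5


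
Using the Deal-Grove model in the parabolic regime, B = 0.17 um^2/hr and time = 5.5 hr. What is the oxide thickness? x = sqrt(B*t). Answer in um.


Step 1: Compute B*t = 0.17 * 5.5 = 0.935
Step 2: x = sqrt(0.935)
x = 0.967 um


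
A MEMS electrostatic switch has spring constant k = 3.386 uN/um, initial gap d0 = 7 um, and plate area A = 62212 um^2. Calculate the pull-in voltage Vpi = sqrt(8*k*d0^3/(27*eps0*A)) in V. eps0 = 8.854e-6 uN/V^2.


Step 1: Compute numerator: 8 * k * d0^3 = 8 * 3.386 * 7^3 = 9291.184
Step 2: Compute denominator: 27 * eps0 * A = 27 * 8.854e-6 * 62212 = 14.872276
Step 3: Vpi = sqrt(9291.184 / 14.872276)
Vpi = 24.99 V


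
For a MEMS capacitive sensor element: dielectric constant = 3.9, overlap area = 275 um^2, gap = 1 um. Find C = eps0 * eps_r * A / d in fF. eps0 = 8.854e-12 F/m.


Step 1: Convert area to m^2: A = 275e-12 m^2
Step 2: Convert gap to m: d = 1e-6 m
Step 3: C = eps0 * eps_r * A / d
C = 8.854e-12 * 3.9 * 275e-12 / 1e-6
Step 4: Convert to fF (multiply by 1e15).
C = 9.5 fF


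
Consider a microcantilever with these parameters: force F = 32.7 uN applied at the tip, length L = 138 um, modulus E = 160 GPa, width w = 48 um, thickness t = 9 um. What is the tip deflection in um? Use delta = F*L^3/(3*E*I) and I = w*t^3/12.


Step 1: Calculate the second moment of area.
I = w * t^3 / 12 = 48 * 9^3 / 12 = 2916.0 um^4
Step 2: Convert E to consistent units (1 GPa = 1000 uN/um^2).
E = 160 GPa = 160000 uN/um^2
Step 3: Calculate tip deflection.
delta = F * L^3 / (3 * E * I)
delta = 32.7 * 138^3 / (3 * 160000 * 2916.0)
delta = 0.0614 um


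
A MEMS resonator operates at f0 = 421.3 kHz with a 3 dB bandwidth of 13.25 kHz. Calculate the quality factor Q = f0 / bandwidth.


Step 1: Q = f0 / bandwidth
Step 2: Q = 421.3 / 13.25
Q = 31.8


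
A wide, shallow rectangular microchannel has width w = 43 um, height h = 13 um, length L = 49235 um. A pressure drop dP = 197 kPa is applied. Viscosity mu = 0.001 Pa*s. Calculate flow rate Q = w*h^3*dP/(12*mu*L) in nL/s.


Step 1: Convert all dimensions to SI (meters).
w = 43e-6 m, h = 13e-6 m, L = 49235e-6 m, dP = 197e3 Pa
Step 2: Q = w * h^3 * dP / (12 * mu * L)
Q = 43e-6 * (13e-6)^3 * 197e3 / (12 * 0.001 * 49235e-6) = 3.15e-11 m^3/s
Step 3: Convert Q from m^3/s to nL/s (1 m^3 = 1e12 nL, so multiply by 1e12).
Q = 31.5 nL/s


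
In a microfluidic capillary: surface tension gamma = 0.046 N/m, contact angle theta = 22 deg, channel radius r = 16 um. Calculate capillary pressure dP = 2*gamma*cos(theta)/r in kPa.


Step 1: cos(22 deg) = 0.9272
Step 2: Convert r to m: r = 16e-6 m
Step 3: dP = 2 * 0.046 * 0.9272 / 16e-6 = 5331.4 Pa
Step 4: Convert Pa to kPa (divide by 1000).
dP = 5.33 kPa


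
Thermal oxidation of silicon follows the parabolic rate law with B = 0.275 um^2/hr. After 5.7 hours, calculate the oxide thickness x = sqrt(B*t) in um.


Step 1: Compute B*t = 0.275 * 5.7 = 1.5675
Step 2: x = sqrt(1.5675)
x = 1.252 um


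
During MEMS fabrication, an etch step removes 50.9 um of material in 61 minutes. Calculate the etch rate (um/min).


Step 1: Etch rate = depth / time
Step 2: rate = 50.9 / 61
rate = 0.834 um/min


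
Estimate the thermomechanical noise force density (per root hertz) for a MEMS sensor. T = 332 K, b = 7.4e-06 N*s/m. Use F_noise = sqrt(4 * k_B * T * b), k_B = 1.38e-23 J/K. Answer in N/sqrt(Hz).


Step 1: Compute 4 * k_B * T * b
= 4 * 1.38e-23 * 332 * 7.4e-06
= 1.3562e-25 N^2/Hz
Step 2: F_noise = sqrt(1.3562e-25)
F_noise = 3.68e-13 N/sqrt(Hz)


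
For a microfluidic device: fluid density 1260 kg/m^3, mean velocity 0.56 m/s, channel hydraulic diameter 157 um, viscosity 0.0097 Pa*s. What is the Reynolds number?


Step 1: Convert Dh to meters: Dh = 157e-6 m
Step 2: Re = rho * v * Dh / mu
Re = 1260 * 0.56 * 157e-6 / 0.0097
Re = 11.421


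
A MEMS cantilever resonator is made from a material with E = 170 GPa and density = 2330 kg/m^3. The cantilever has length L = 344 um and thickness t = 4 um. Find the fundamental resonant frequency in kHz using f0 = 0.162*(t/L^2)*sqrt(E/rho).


Step 1: Convert units to SI.
t_SI = 4e-6 m, L_SI = 344e-6 m
Step 2: Calculate sqrt(E/rho).
sqrt(170e9 / 2330) = 8541.74 m/s
Step 3: Compute f0.
f0 = 0.162 * 4e-6 / (344e-6)^2 * 8541.74 = 46774.0 Hz = 46.77 kHz


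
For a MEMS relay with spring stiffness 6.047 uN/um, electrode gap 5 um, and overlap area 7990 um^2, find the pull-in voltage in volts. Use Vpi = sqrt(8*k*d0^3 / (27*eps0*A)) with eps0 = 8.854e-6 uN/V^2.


Step 1: Compute numerator: 8 * k * d0^3 = 8 * 6.047 * 5^3 = 6047.0
Step 2: Compute denominator: 27 * eps0 * A = 27 * 8.854e-6 * 7990 = 1.910073
Step 3: Vpi = sqrt(6047.0 / 1.910073)
Vpi = 56.27 V


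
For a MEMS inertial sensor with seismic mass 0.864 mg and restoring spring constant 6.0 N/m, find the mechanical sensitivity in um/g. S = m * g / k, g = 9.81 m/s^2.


Step 1: Convert mass: m = 0.864 mg = 8.64e-07 kg
Step 2: S = m * g / k = 8.64e-07 * 9.81 / 6.0
Step 3: S = 1.41e-06 m/g
Step 4: Convert to um/g: S = 1.413 um/g


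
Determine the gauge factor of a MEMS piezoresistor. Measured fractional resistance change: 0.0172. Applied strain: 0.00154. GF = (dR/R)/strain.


Step 1: Identify values.
dR/R = 0.0172, strain = 0.00154
Step 2: GF = (dR/R) / strain = 0.0172 / 0.00154
GF = 11.2


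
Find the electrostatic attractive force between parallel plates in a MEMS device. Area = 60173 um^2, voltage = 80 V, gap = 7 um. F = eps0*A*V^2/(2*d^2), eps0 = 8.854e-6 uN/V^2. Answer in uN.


Step 1: Identify parameters.
eps0 = 8.854e-6 uN/V^2, A = 60173 um^2, V = 80 V, d = 7 um
Step 2: Compute V^2 = 80^2 = 6400
Step 3: Compute d^2 = 7^2 = 49
Step 4: F = 0.5 * 8.854e-6 * 60173 * 6400 / 49
F = 34.793 uN


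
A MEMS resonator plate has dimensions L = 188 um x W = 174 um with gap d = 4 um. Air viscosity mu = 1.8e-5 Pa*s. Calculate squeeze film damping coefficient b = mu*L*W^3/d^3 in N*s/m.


Step 1: Convert to SI.
L = 188e-6 m, W = 174e-6 m, d = 4e-6 m
Step 2: W^3 = (174e-6)^3 = 5.27e-12 m^3
Step 3: d^3 = (4e-6)^3 = 6.40e-17 m^3
Step 4: b = 1.8e-5 * 188e-6 * 5.27e-12 / 6.40e-17
b = 2.79e-04 N*s/m


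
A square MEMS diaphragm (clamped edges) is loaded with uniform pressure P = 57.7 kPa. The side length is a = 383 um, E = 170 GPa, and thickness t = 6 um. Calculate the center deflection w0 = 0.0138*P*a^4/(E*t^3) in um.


Step 1: Convert pressure to compatible units (E is in GPa, so P in GPa).
P = 57.7 kPa = 57.7e-6 GPa
Step 2: Compute numerator: 0.0138 * P * a^4.
a^4 = 383^4 = 21517662721
numerator = 0.0138 * 57.7e-6 * 21517662721 = 1.71337e+04
Step 3: Compute denominator: E * t^3 = 170 * 6^3 = 36720
Step 4: w0 = numerator / denominator = 1.71337e+04 / 36720 = 0.4666 um


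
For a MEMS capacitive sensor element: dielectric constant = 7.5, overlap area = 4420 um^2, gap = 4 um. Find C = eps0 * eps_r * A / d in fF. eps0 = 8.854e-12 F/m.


Step 1: Convert area to m^2: A = 4420e-12 m^2
Step 2: Convert gap to m: d = 4e-6 m
Step 3: C = eps0 * eps_r * A / d
C = 8.854e-12 * 7.5 * 4420e-12 / 4e-6
Step 4: Convert to fF (multiply by 1e15).
C = 73.38 fF


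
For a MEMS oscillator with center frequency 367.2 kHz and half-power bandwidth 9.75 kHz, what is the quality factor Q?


Step 1: Q = f0 / bandwidth
Step 2: Q = 367.2 / 9.75
Q = 37.7


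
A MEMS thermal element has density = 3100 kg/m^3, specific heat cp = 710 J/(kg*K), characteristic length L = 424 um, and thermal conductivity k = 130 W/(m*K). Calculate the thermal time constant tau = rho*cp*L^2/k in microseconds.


Step 1: Convert L to m: L = 424e-6 m
Step 2: L^2 = (424e-6)^2 = 1.79776e-07 m^2
Step 3: tau = 3100 * 710 * 1.79776e-07 / 130 = 3.04374597e-03 s
Step 4: Convert to microseconds (multiply by 1e6).
tau = 3043.746 us


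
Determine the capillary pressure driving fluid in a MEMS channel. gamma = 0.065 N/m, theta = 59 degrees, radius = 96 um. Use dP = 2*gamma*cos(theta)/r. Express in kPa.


Step 1: cos(59 deg) = 0.515
Step 2: Convert r to m: r = 96e-6 m
Step 3: dP = 2 * 0.065 * 0.515 / 96e-6 = 697.4 Pa
Step 4: Convert Pa to kPa (divide by 1000).
dP = 0.7 kPa


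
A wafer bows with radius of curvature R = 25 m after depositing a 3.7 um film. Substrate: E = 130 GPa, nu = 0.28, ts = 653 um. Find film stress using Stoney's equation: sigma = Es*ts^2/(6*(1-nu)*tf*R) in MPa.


Step 1: Compute numerator: Es * ts^2 = 130 * 653^2 = 55433170 (GPa*um^2)
Step 2: Compute denominator (R in um): 6*(1-nu)*tf*R = 6*0.72*3.7*25e6 = 399600000.0 (um^2)
Step 3: sigma (GPa) = 55433170 / 399600000.0 = 1.38722e-01 GPa
Step 4: Convert to MPa (x1000): sigma = 138.7 MPa


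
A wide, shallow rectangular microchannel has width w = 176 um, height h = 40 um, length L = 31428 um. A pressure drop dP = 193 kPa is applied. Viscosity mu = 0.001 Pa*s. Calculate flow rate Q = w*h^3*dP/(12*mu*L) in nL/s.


Step 1: Convert all dimensions to SI (meters).
w = 176e-6 m, h = 40e-6 m, L = 31428e-6 m, dP = 193e3 Pa
Step 2: Q = w * h^3 * dP / (12 * mu * L)
Q = 176e-6 * (40e-6)^3 * 193e3 / (12 * 0.001 * 31428e-6) = 5.76437147e-09 m^3/s
Step 3: Convert Q from m^3/s to nL/s (1 m^3 = 1e12 nL, so multiply by 1e12).
Q = 5764.371 nL/s


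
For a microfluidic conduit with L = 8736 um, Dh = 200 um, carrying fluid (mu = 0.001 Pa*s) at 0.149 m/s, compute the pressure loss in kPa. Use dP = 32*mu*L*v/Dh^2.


Step 1: Convert to SI: L = 8736e-6 m, Dh = 200e-6 m
Step 2: dP = 32 * 0.001 * 8736e-6 * 0.149 / (200e-6)^2
Step 3: dP = 1041.33 Pa
Step 4: Convert to kPa: dP = 1.04 kPa


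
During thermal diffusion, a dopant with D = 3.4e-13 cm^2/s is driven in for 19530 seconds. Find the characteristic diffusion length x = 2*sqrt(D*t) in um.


Step 1: Compute D*t = 3.4e-13 * 19530 = 6.6402e-09 cm^2
Step 2: sqrt(D*t) = 8.1487e-05 cm
Step 3: x = 2 * 8.1487e-05 cm = 1.62974e-04 cm
Step 4: Convert to um (1 cm = 1e4 um): x = 1.63 um


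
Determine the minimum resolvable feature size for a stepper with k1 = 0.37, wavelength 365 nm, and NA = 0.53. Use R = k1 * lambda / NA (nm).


Step 1: Identify values: k1 = 0.37, lambda = 365 nm, NA = 0.53
Step 2: R = k1 * lambda / NA
R = 0.37 * 365 / 0.53
R = 254.8 nm


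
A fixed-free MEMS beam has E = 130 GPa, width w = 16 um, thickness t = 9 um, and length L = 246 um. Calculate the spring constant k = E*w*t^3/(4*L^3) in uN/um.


Step 1: Convert E to consistent units (1 GPa = 1000 uN/um^2).
E = 130 GPa = 130000 uN/um^2
Step 2: Compute t^3 = 9^3 = 729
Step 3: Compute L^3 = 246^3 = 14886936
Step 4: k = 130000 * 16 * 729 / (4 * 14886936)
k = 25.4639 uN/um


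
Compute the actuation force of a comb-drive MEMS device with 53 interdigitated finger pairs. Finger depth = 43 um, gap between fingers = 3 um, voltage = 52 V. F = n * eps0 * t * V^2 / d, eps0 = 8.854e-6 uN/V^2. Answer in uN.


Step 1: Parameters: n=53, eps0=8.854e-6 uN/V^2, t=43 um, V=52 V, d=3 um
Step 2: V^2 = 2704
Step 3: F = 53 * 8.854e-6 * 43 * 2704 / 3
F = 18.187 uN


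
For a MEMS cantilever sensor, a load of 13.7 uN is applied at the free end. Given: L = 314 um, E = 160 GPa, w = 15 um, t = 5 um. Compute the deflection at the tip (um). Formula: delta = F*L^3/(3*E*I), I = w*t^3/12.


Step 1: Calculate the second moment of area.
I = w * t^3 / 12 = 15 * 5^3 / 12 = 156.25 um^4
Step 2: Convert E to consistent units (1 GPa = 1000 uN/um^2).
E = 160 GPa = 160000 uN/um^2
Step 3: Calculate tip deflection.
delta = F * L^3 / (3 * E * I)
delta = 13.7 * 314^3 / (3 * 160000 * 156.25)
delta = 5.6552 um


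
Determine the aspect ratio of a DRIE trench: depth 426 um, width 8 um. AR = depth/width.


Step 1: AR = depth / width
Step 2: AR = 426 / 8
AR = 53.3


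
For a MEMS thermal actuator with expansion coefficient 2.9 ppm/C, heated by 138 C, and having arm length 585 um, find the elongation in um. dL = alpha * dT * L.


Step 1: Convert CTE: alpha = 2.9 ppm/C = 2.9e-6 /C
Step 2: dL = 2.9e-6 * 138 * 585
dL = 0.2341 um


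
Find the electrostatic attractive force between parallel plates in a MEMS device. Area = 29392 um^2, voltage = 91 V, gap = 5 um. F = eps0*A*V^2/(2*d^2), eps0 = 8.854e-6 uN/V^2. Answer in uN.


Step 1: Identify parameters.
eps0 = 8.854e-6 uN/V^2, A = 29392 um^2, V = 91 V, d = 5 um
Step 2: Compute V^2 = 91^2 = 8281
Step 3: Compute d^2 = 5^2 = 25
Step 4: F = 0.5 * 8.854e-6 * 29392 * 8281 / 25
F = 43.1 uN


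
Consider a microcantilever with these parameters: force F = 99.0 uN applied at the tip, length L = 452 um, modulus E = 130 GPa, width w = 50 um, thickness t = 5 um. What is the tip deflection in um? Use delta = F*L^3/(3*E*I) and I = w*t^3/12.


Step 1: Calculate the second moment of area.
I = w * t^3 / 12 = 50 * 5^3 / 12 = 520.8333 um^4
Step 2: Convert E to consistent units (1 GPa = 1000 uN/um^2).
E = 130 GPa = 130000 uN/um^2
Step 3: Calculate tip deflection.
delta = F * L^3 / (3 * E * I)
delta = 99.0 * 452^3 / (3 * 130000 * 520.8333)
delta = 45.0077 um


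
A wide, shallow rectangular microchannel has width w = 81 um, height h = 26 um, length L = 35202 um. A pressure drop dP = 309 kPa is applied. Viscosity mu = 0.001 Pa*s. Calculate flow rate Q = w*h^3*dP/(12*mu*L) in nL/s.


Step 1: Convert all dimensions to SI (meters).
w = 81e-6 m, h = 26e-6 m, L = 35202e-6 m, dP = 309e3 Pa
Step 2: Q = w * h^3 * dP / (12 * mu * L)
Q = 81e-6 * (26e-6)^3 * 309e3 / (12 * 0.001 * 35202e-6) = 1.04139373e-09 m^3/s
Step 3: Convert Q from m^3/s to nL/s (1 m^3 = 1e12 nL, so multiply by 1e12).
Q = 1041.394 nL/s


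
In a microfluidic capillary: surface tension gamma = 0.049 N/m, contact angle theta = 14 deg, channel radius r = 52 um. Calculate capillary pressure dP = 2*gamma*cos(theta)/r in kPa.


Step 1: cos(14 deg) = 0.9703
Step 2: Convert r to m: r = 52e-6 m
Step 3: dP = 2 * 0.049 * 0.9703 / 52e-6 = 1828.6 Pa
Step 4: Convert Pa to kPa (divide by 1000).
dP = 1.83 kPa


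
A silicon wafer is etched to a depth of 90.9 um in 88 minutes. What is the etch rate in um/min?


Step 1: Etch rate = depth / time
Step 2: rate = 90.9 / 88
rate = 1.033 um/min


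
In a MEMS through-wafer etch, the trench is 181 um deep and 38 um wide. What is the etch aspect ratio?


Step 1: AR = depth / width
Step 2: AR = 181 / 38
AR = 4.8


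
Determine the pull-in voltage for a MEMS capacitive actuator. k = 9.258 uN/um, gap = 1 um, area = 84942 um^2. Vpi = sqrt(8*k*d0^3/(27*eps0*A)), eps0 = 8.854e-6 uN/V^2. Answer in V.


Step 1: Compute numerator: 8 * k * d0^3 = 8 * 9.258 * 1^3 = 74.064
Step 2: Compute denominator: 27 * eps0 * A = 27 * 8.854e-6 * 84942 = 20.306065
Step 3: Vpi = sqrt(74.064 / 20.306065)
Vpi = 1.91 V


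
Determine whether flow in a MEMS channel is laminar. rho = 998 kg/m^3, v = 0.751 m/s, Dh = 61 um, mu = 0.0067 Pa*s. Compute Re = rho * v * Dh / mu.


Step 1: Convert Dh to meters: Dh = 61e-6 m
Step 2: Re = rho * v * Dh / mu
Re = 998 * 0.751 * 61e-6 / 0.0067
Re = 6.824
Since Re = 6.824 is below ~2300, the flow is laminar.


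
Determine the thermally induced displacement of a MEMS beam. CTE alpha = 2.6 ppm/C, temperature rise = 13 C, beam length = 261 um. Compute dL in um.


Step 1: Convert CTE: alpha = 2.6 ppm/C = 2.6e-6 /C
Step 2: dL = 2.6e-6 * 13 * 261
dL = 0.0088 um


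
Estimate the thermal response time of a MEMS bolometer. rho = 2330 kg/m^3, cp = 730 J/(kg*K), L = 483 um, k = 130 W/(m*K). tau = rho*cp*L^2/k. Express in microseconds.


Step 1: Convert L to m: L = 483e-6 m
Step 2: L^2 = (483e-6)^2 = 2.33289e-07 m^2
Step 3: tau = 2330 * 730 * 2.33289e-07 / 130 = 3.05231739e-03 s
Step 4: Convert to microseconds (multiply by 1e6).
tau = 3052.317 us


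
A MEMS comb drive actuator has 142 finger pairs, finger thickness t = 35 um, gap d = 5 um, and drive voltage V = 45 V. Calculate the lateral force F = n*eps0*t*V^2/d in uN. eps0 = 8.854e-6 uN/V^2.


Step 1: Parameters: n=142, eps0=8.854e-6 uN/V^2, t=35 um, V=45 V, d=5 um
Step 2: V^2 = 2025
Step 3: F = 142 * 8.854e-6 * 35 * 2025 / 5
F = 17.822 uN


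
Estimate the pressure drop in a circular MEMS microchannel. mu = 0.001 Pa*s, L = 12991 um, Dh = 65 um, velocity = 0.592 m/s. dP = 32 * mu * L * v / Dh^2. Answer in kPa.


Step 1: Convert to SI: L = 12991e-6 m, Dh = 65e-6 m
Step 2: dP = 32 * 0.001 * 12991e-6 * 0.592 / (65e-6)^2
Step 3: dP = 58248.88 Pa
Step 4: Convert to kPa: dP = 58.25 kPa


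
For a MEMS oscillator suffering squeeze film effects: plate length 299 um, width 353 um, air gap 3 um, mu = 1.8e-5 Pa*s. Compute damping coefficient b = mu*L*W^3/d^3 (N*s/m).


Step 1: Convert to SI.
L = 299e-6 m, W = 353e-6 m, d = 3e-6 m
Step 2: W^3 = (353e-6)^3 = 4.40e-11 m^3
Step 3: d^3 = (3e-6)^3 = 2.70e-17 m^3
Step 4: b = 1.8e-5 * 299e-6 * 4.40e-11 / 2.70e-17
b = 8.77e-03 N*s/m


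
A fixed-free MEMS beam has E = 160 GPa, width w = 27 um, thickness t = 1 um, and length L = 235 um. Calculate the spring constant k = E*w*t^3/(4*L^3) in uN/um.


Step 1: Convert E to consistent units (1 GPa = 1000 uN/um^2).
E = 160 GPa = 160000 uN/um^2
Step 2: Compute t^3 = 1^3 = 1
Step 3: Compute L^3 = 235^3 = 12977875
Step 4: k = 160000 * 27 * 1 / (4 * 12977875)
k = 0.0832 uN/um


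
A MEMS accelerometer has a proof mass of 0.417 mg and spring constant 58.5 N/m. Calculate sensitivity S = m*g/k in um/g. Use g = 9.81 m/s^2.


Step 1: Convert mass: m = 0.417 mg = 4.17e-07 kg
Step 2: S = m * g / k = 4.17e-07 * 9.81 / 58.5
Step 3: S = 6.99e-08 m/g
Step 4: Convert to um/g: S = 0.07 um/g


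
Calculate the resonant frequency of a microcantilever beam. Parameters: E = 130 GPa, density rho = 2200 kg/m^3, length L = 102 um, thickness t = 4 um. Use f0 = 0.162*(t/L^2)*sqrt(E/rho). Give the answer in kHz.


Step 1: Convert units to SI.
t_SI = 4e-6 m, L_SI = 102e-6 m
Step 2: Calculate sqrt(E/rho).
sqrt(130e9 / 2200) = 7687.06 m/s
Step 3: Compute f0.
f0 = 0.162 * 4e-6 / (102e-6)^2 * 7687.06 = 478778.8 Hz = 478.78 kHz


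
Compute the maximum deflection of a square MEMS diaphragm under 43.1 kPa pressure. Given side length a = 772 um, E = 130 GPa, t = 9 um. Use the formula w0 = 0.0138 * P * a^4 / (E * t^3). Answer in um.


Step 1: Convert pressure to compatible units (E is in GPa, so P in GPa).
P = 43.1 kPa = 43.1e-6 GPa
Step 2: Compute numerator: 0.0138 * P * a^4.
a^4 = 772^4 = 355196928256
numerator = 0.0138 * 43.1e-6 * 355196928256 = 2.11264e+05
Step 3: Compute denominator: E * t^3 = 130 * 9^3 = 94770
Step 4: w0 = numerator / denominator = 2.11264e+05 / 94770 = 2.2292 um


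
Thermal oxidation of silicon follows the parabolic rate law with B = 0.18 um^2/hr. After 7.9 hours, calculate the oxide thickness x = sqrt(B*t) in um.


Step 1: Compute B*t = 0.18 * 7.9 = 1.422
Step 2: x = sqrt(1.422)
x = 1.192 um


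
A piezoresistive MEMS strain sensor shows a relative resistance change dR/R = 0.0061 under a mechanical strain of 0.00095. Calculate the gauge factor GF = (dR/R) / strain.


Step 1: Identify values.
dR/R = 0.0061, strain = 0.00095
Step 2: GF = (dR/R) / strain = 0.0061 / 0.00095
GF = 6.4


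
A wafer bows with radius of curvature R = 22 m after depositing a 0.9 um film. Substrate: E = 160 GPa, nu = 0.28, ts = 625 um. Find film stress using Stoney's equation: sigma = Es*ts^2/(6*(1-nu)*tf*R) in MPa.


Step 1: Compute numerator: Es * ts^2 = 160 * 625^2 = 62500000 (GPa*um^2)
Step 2: Compute denominator (R in um): 6*(1-nu)*tf*R = 6*0.72*0.9*22e6 = 85536000.0 (um^2)
Step 3: sigma (GPa) = 62500000 / 85536000.0 = 7.30686e-01 GPa
Step 4: Convert to MPa (x1000): sigma = 730.7 MPa
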